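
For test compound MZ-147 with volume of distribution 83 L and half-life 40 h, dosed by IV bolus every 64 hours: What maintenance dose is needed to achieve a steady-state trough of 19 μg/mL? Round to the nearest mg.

τ/t½ = 64/40 ≈ 1.6, so f = (1/2)^(64/40) ≈ 0.329877.
Cmin,ss = (D/Vd)·f/(1−f), so D = Cmin,ss·Vd·(1−f)/f.
D = 19 × 83 × (1−f)/f ≈ 19 × 83 × 2.03143 ≈ 3203.57 mg.

3204 mg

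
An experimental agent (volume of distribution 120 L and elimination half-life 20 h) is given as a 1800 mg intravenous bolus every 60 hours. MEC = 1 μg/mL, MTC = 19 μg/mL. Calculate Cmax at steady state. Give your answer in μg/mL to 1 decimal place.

The dosing interval is 3 half-lives, so f = 2^(−3) = 0.125.
Accumulation ratio R = 1/(1 − f) = 1/0.875 = 8/7.
Single-dose peak C₀ = D/Vd = 1800/120 = 15 μg/mL.
Steady-state peak Cmax,ss = C₀·R = 15 × 8/7 ≈ 17.143 μg/mL.
Peak 17.1 μg/mL vs MTC 19 μg/mL: below toxic threshold.

17.1 μg/mL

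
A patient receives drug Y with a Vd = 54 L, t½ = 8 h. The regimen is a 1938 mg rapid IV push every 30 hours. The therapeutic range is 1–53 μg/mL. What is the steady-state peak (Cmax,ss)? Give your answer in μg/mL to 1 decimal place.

Over one 30-h interval, 30/8 ≈ 3.75 half-lives elapse, leaving f ≈ 0.0743 of each dose.
At steady state, accumulation factor R = 1/(1 − e^(−kτ)) ≈ 1.0803.
Single-dose peak C₀ = D/Vd = 1938/54 ≈ 35.889 μg/mL.
Steady-state peak Cmax,ss = C₀·R ≈ 35.889 × 1.0803 ≈ 38.771 μg/mL.
Peak 38.8 μg/mL vs MTC 53 μg/mL: below toxic threshold.

38.8 μg/mL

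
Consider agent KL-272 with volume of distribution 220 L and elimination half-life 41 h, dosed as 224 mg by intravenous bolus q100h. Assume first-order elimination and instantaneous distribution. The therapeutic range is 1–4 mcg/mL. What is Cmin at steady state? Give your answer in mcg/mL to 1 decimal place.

τ/t½ = 100/41 ≈ 2.439, so fraction remaining f = (1/2)^(100/41) ≈ 0.1844.
Accumulation ratio R = 1/(1 − f) ≈ 1/0.8156 ≈ 1.2261.
Each bolus raises the concentration by D/Vd = 224/220 ≈ 1.018 mcg/mL.
Cmax,ss = C₀/(1 − f) ≈ 1.018/0.8156 ≈ 1.248 mcg/mL.
Steady-state trough Cmin,ss = Cmax,ss·f ≈ 1.248 × 0.1844 ≈ 0.230 mcg/mL.
Trough 0.2 mcg/mL vs MEC 1 mcg/mL: subtherapeutic.

0.2 mcg/mL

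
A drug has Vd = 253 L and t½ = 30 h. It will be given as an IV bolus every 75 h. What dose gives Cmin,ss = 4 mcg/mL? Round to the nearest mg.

τ/t½ = 75/30 ≈ 2.5, so f = (1/2)^(75/30) ≈ 0.176777.
Cmin,ss = (D/Vd)·f/(1−f), so D = Cmin,ss·Vd·(1−f)/f.
D = 4 × 253 × (1−f)/f ≈ 4 × 253 × 4.65684 ≈ 4712.72 mg.

4713 mg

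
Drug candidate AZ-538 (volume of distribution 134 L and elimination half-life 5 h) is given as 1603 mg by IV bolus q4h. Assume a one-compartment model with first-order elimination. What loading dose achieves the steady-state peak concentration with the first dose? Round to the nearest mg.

f = (1/2)^(4/5) ≈ 0.574349; accumulation ratio R = 1/(1−f) ≈ 2.34934.
Loading dose to hit Cmax,ss on first dose: D_load = D_maint·R ≈ 1603 × 2.34934 ≈ 3765.99 mg.

3766 mg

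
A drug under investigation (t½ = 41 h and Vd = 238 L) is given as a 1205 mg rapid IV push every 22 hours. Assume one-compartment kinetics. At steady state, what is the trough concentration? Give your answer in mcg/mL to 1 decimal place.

11.2 mcg/mL

τ/t½ = 22/41 ≈ 0.53659, so fraction remaining f = (1/2)^(22/41) ≈ 0.6894.
Each bolus raises the concentration by D/Vd = 1205/238 ≈ 5.063 mcg/mL.
Steady-state trough Cmin,ss = C₀·f/(1−f) ≈ 5.063 × 0.6894/0.3106 ≈ 11.238 mcg/mL.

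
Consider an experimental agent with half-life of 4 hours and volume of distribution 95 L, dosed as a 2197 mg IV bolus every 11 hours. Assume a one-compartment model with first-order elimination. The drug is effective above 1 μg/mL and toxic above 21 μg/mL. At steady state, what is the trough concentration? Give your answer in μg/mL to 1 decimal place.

4.0 μg/mL

k = ln2/t½ = ln2/4 ≈ 0.173287 h⁻¹; fraction remaining f = e^(−kτ) = e^(−0.173287×11) ≈ 0.1487.
Each bolus raises the concentration by D/Vd = 2197/95 ≈ 23.126 μg/mL.
Steady-state trough Cmin,ss = C₀·f/(1−f) ≈ 23.126 × 0.1487/0.8513 ≈ 4.040 μg/mL.
Trough 4.0 μg/mL vs MEC 1 μg/mL: adequate.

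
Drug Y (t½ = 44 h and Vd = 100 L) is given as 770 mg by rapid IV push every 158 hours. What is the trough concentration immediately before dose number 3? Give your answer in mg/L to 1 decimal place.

0.7 mg/L

f = (1/2)^(τ/t½) = (1/2)^(158/44) ≈ 0.0830.
C₀ = D/Vd = 770/100 ≈ 7.700 mg/L.
Before the 3rd dose, 2 doses have been given. Superposition: Cmin = C₀·(f + f²).
≈ 7.700 × (0.0830 + 0.0069) ≈ 7.700 × 0.0899 ≈ 0.692 mg/L.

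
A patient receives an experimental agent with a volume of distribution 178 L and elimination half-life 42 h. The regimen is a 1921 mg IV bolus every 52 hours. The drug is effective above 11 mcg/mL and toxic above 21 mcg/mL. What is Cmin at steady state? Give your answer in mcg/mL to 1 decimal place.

7.9 mcg/mL

Over one 52-h interval, 52/42 ≈ 1.2381 half-lives elapse, leaving f ≈ 0.4239 of each dose.
Single-dose peak C₀ = D/Vd = 1921/178 ≈ 10.792 mcg/mL.
Steady-state trough Cmin,ss = C₀·f/(1−f) ≈ 10.792 × 0.4239/0.5761 ≈ 7.941 mcg/mL.
Trough 7.9 mcg/mL vs MEC 11 mcg/mL: subtherapeutic.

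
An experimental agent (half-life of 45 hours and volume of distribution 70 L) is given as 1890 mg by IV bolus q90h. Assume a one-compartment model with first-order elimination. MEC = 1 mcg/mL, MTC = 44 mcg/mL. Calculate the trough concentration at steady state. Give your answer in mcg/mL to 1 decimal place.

τ = 90 h = 2 half-lives, so f = (1/2)^2 = 0.25.
At steady state, R = 1/(1 − 0.25) = 4/3.
Single-dose peak C₀ = D/Vd = 1890/70 = 27 mcg/mL.
Steady-state peak Cmax,ss = C₀·R = 27 × 4/3 ≈ 36.000 mcg/mL.
Steady-state trough Cmin,ss = Cmax,ss·f ≈ 36.000 × 0.25 ≈ 9.000 mcg/mL.
Trough 9.0 mcg/mL vs MEC 1 mcg/mL: adequate.

9.0 mcg/mL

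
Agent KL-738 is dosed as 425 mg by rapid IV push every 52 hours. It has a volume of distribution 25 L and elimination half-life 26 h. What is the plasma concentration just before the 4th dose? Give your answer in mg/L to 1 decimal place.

f = (1/2)^(τ/t½) = (1/2)^(52/26) ≈ 0.2500.
C₀ = D/Vd = 425/25 ≈ 17.000 mg/L.
Before the 4th dose, 3 doses have been given. Superposition: Cmin = C₀·(f + f² + … + f^3).
≈ 17.000 × (0.2500 + 0.0625 + 0.0156) ≈ 17.000 × 0.3281 ≈ 5.578 mg/L.

5.6 mg/L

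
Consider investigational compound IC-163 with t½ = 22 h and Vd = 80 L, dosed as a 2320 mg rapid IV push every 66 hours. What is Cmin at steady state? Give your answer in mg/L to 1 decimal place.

The dosing interval is 3 half-lives, so f = 2^(−3) = 0.125.
Accumulation ratio R = 1/(1 − f) = 1/0.875 = 8/7.
Single-dose peak C₀ = D/Vd = 2320/80 = 29 mg/L.
Steady-state peak Cmax,ss = C₀·R = 29 × 8/7 ≈ 33.143 mg/L.
Steady-state trough Cmin,ss = Cmax,ss·f ≈ 33.143 × 0.125 ≈ 4.143 mg/L.

4.1 mg/L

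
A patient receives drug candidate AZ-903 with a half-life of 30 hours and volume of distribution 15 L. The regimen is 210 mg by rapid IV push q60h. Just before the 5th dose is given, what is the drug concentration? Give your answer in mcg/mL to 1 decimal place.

4.6 mcg/mL

f = (1/2)^(τ/t½) = (1/2)^(60/30) ≈ 0.2500.
C₀ = D/Vd = 210/15 ≈ 14.000 mcg/mL.
Before the 5th dose, 4 doses have been given. Superposition: Cmin = C₀·(f + f² + … + f^4).
≈ 14.000 × (0.2500 + 0.0625 + 0.0156 + 0.0039) ≈ 14.000 × 0.3320 ≈ 4.648 mcg/mL.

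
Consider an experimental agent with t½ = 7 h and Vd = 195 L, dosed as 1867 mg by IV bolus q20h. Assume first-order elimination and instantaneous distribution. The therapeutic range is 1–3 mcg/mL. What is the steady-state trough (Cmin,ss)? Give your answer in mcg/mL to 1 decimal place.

1.5 mcg/mL

τ/t½ = 20/7 ≈ 2.8571, so fraction remaining f = (1/2)^(20/7) ≈ 0.1380.
Each bolus raises the concentration by D/Vd = 1867/195 ≈ 9.574 mcg/mL.
Steady-state trough Cmin,ss = C₀·f/(1−f) ≈ 9.574 × 0.1380/0.8620 ≈ 1.533 mcg/mL.
Trough 1.5 mcg/mL vs MEC 1 mcg/mL: adequate.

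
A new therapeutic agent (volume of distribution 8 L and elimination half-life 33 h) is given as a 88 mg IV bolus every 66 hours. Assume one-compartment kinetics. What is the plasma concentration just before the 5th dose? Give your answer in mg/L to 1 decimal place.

3.7 mg/L

f = (1/2)^(τ/t½) = (1/2)^(66/33) ≈ 0.2500.
C₀ = D/Vd = 88/8 ≈ 11.000 mg/L.
Before the 5th dose, 4 doses have been given. Superposition: Cmin = C₀·(f + f² + … + f^4).
≈ 11.000 × (0.2500 + 0.0625 + 0.0156 + 0.0039) ≈ 11.000 × 0.3320 ≈ 3.652 mg/L.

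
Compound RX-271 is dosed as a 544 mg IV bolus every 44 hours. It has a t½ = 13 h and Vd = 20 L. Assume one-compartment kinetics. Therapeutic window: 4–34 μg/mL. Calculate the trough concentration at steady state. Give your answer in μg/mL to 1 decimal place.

τ/t½ = 44/13 ≈ 3.3846, so fraction remaining f = (1/2)^(44/13) ≈ 0.0957.
Accumulation ratio R = 1/(1 − f) ≈ 1/0.9043 ≈ 1.1058.
Each bolus raises the concentration by D/Vd = 544/20 ≈ 27.200 μg/mL.
Cmax,ss = C₀/(1 − f) ≈ 27.200/0.9043 ≈ 30.079 μg/mL.
Steady-state trough Cmin,ss = Cmax,ss·f ≈ 30.079 × 0.0957 ≈ 2.879 μg/mL.
Trough 2.9 μg/mL vs MEC 4 μg/mL: subtherapeutic.

2.9 μg/mL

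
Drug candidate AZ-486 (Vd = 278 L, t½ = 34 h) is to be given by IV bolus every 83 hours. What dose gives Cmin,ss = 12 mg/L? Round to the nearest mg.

τ/t½ = 83/34 ≈ 2.4412, so f = (1/2)^(83/34) ≈ 0.184133.
Cmin,ss = (D/Vd)·f/(1−f), so D = Cmin,ss·Vd·(1−f)/f.
D = 12 × 278 × (1−f)/f ≈ 12 × 278 × 4.43086 ≈ 14781.35 mg.

14781 mg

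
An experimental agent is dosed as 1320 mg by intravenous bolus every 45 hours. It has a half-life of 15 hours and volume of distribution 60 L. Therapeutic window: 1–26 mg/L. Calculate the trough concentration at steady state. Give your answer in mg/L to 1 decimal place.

τ = 45 h = 3 half-lives, so f = (1/2)^3 = 0.125.
At steady state, R = 1/(1 − 0.125) = 8/7.
Single-dose peak C₀ = D/Vd = 1320/60 = 22 mg/L.
Steady-state peak Cmax,ss = C₀·R = 22 × 8/7 ≈ 25.143 mg/L.
Steady-state trough Cmin,ss = Cmax,ss·f ≈ 25.143 × 0.125 ≈ 3.143 mg/L.
Trough 3.1 mg/L vs MEC 1 mg/L: adequate.

3.1 mg/L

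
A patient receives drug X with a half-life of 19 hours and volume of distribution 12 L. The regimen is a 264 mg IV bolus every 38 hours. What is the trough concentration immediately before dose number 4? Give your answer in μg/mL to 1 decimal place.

f = (1/2)^(τ/t½) = (1/2)^(38/19) ≈ 0.2500.
C₀ = D/Vd = 264/12 ≈ 22.000 μg/mL.
Before the 4th dose, 3 doses have been given. Superposition: Cmin = C₀·(f + f² + … + f^3).
≈ 22.000 × (0.2500 + 0.0625 + 0.0156) ≈ 22.000 × 0.3281 ≈ 7.218 μg/mL.

7.2 μg/mL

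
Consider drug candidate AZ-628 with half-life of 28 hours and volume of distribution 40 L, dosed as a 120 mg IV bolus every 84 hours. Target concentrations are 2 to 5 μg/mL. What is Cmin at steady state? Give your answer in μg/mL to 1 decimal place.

0.4 μg/mL

The dosing interval is 3 half-lives, so f = 2^(−3) = 0.125.
At steady state, R = 1/(1 − 0.125) = 8/7.
Single-dose peak C₀ = D/Vd = 120/40 = 3 μg/mL.
Steady-state peak Cmax,ss = C₀·R = 3 × 8/7 ≈ 3.429 μg/mL.
Steady-state trough Cmin,ss = Cmax,ss·f ≈ 3.429 × 0.125 ≈ 0.429 μg/mL.
Trough 0.4 μg/mL vs MEC 2 μg/mL: subtherapeutic.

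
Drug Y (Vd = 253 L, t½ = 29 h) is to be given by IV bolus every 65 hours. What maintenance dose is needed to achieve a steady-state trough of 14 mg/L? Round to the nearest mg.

13206 mg

τ/t½ = 65/29 ≈ 2.2414, so f = (1/2)^(65/29) ≈ 0.211484.
Cmin,ss = (D/Vd)·f/(1−f), so D = Cmin,ss·Vd·(1−f)/f.
D = 14 × 253 × (1−f)/f ≈ 14 × 253 × 3.72849 ≈ 13206.31 mg.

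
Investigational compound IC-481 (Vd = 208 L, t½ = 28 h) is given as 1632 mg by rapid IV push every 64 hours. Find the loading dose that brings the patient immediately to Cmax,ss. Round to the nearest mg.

2053 mg

f = (1/2)^(64/28) ≈ 0.205084; accumulation ratio R = 1/(1−f) ≈ 1.25799.
Loading dose to hit Cmax,ss on first dose: D_load = D_maint·R ≈ 1632 × 1.25799 ≈ 2053.04 mg.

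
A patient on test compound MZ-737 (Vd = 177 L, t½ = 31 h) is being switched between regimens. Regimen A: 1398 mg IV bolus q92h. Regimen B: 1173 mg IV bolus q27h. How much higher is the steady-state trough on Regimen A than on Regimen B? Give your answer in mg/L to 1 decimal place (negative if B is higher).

Regimen A: f = (1/2)^(92/31) ≈ 0.1278; Cmin,ss = (1398/177)·f/(1−f) ≈ 1.157 mg/L.
Regimen B: f = (1/2)^(27/31) ≈ 0.5468; Cmin,ss = (1173/177)·f/(1−f) ≈ 7.996 mg/L.
Difference ≈ 1.157 − 7.996 ≈ -6.839 mg/L.

-6.8 mg/L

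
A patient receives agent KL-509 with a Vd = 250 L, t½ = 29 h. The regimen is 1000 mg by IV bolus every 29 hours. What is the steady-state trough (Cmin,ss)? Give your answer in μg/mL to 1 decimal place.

4.0 μg/mL

τ = 29 h = 1 half-life, so f = (1/2)^1 = 0.5.
At steady state, R = 1/(1 − 0.5) = 2/1.
Single-dose peak C₀ = D/Vd = 1000/250 = 4 μg/mL.
Steady-state peak Cmax,ss = C₀·R = 4 × 2/1 ≈ 8.000 μg/mL.
Steady-state trough Cmin,ss = Cmax,ss·f ≈ 8.000 × 0.5 ≈ 4.000 μg/mL.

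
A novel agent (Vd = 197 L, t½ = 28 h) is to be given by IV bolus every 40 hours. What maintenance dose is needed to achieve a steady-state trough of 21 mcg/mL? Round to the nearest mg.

τ/t½ = 40/28 ≈ 1.4286, so f = (1/2)^(40/28) ≈ 0.371499.
Cmin,ss = (D/Vd)·f/(1−f), so D = Cmin,ss·Vd·(1−f)/f.
D = 21 × 197 × (1−f)/f ≈ 21 × 197 × 1.69180 ≈ 6998.98 mg.

6999 mg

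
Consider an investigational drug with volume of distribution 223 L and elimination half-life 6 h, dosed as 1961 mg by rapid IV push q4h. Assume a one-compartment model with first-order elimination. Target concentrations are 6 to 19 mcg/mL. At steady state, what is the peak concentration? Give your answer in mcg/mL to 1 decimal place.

Over one 4-h interval, 4/6 ≈ 0.66667 half-lives elapse, leaving f ≈ 0.6300 of each dose.
At steady state, accumulation factor R = 1/(1 − e^(−kτ)) ≈ 2.7027.
Single-dose peak C₀ = D/Vd = 1961/223 ≈ 8.794 mcg/mL.
Steady-state peak Cmax,ss = C₀·R ≈ 8.794 × 2.7027 ≈ 23.768 mcg/mL.
Peak 23.8 mcg/mL vs MTC 19 mcg/mL: exceeds toxic threshold.

23.8 mcg/mL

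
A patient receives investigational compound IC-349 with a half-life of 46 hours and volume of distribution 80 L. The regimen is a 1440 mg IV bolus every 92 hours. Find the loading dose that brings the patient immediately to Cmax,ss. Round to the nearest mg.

1920 mg

f = (1/2)^(92/46) ≈ 0.250000; accumulation ratio R = 1/(1−f) ≈ 1.33333.
Loading dose to hit Cmax,ss on first dose: D_load = D_maint·R ≈ 1440 × 1.33333 ≈ 1920.00 mg.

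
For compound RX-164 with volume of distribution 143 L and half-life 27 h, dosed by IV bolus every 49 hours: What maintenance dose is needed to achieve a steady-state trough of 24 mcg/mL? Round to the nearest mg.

8642 mg

τ/t½ = 49/27 ≈ 1.8148, so f = (1/2)^(49/27) ≈ 0.284241.
Cmin,ss = (D/Vd)·f/(1−f), so D = Cmin,ss·Vd·(1−f)/f.
D = 24 × 143 × (1−f)/f ≈ 24 × 143 × 2.51814 ≈ 8642.26 mg.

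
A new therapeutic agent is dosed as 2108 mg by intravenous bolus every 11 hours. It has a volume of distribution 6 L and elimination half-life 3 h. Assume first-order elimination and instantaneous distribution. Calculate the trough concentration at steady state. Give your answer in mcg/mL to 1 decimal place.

30.0 mcg/mL

k = ln2/t½ = ln2/3 ≈ 0.231049 h⁻¹; fraction remaining f = e^(−kτ) = e^(−0.231049×11) ≈ 0.0787.
Single-dose peak C₀ = D/Vd = 2108/6 ≈ 351.333 mcg/mL.
Steady-state trough Cmin,ss = C₀·f/(1−f) ≈ 351.333 × 0.0787/0.9213 ≈ 30.012 mcg/mL.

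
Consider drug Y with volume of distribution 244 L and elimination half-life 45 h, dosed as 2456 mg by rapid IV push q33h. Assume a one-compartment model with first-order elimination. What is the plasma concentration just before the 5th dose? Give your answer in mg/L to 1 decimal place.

f = (1/2)^(τ/t½) = (1/2)^(33/45) ≈ 0.6015.
C₀ = D/Vd = 2456/244 ≈ 10.066 mg/L.
Before the 5th dose, 4 doses have been given. Superposition: Cmin = C₀·(f + f² + … + f^4).
≈ 10.066 × (0.6015 + 0.3618 + 0.2176 + 0.1309) ≈ 10.066 × 1.3118 ≈ 13.205 mg/L.

13.2 mg/L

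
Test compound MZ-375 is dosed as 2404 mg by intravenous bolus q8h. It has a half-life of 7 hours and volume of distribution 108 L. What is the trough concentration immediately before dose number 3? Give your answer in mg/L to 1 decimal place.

14.6 mg/L

f = (1/2)^(τ/t½) = (1/2)^(8/7) ≈ 0.4529.
C₀ = D/Vd = 2404/108 ≈ 22.259 mg/L.
Before the 3rd dose, 2 doses have been given. Superposition: Cmin = C₀·(f + f²).
≈ 22.259 × (0.4529 + 0.2051) ≈ 22.259 × 0.6580 ≈ 14.646 mg/L.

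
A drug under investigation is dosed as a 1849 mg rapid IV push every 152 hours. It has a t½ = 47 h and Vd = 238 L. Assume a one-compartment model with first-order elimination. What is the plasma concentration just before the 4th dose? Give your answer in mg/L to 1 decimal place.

0.9 mg/L

f = (1/2)^(τ/t½) = (1/2)^(152/47) ≈ 0.1063.
C₀ = D/Vd = 1849/238 ≈ 7.769 mg/L.
Before the 4th dose, 3 doses have been given. Superposition: Cmin = C₀·(f + f² + … + f^3).
≈ 7.769 × (0.1063 + 0.0113 + 0.0012) ≈ 7.769 × 0.1188 ≈ 0.923 mg/L.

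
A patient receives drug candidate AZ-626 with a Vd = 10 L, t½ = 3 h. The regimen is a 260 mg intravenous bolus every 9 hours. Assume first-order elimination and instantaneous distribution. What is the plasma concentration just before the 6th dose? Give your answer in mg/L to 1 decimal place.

3.7 mg/L

f = (1/2)^(τ/t½) = (1/2)^(9/3) ≈ 0.1250.
C₀ = D/Vd = 260/10 ≈ 26.000 mg/L.
Before the 6th dose, 5 doses have been given. Superposition: Cmin = C₀·(f + f² + … + f^5).
≈ 26.000 × (0.1250 + 0.0156 + 0.0020 + 0.0002 + 0.0000) ≈ 26.000 × 0.1428 ≈ 3.713 mg/L.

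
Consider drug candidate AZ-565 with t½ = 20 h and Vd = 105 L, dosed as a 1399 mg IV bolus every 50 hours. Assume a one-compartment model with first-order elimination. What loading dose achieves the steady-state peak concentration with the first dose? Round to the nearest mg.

1699 mg

f = (1/2)^(50/20) ≈ 0.176777; accumulation ratio R = 1/(1−f) ≈ 1.21474.
Loading dose to hit Cmax,ss on first dose: D_load = D_maint·R ≈ 1399 × 1.21474 ≈ 1699.42 mg.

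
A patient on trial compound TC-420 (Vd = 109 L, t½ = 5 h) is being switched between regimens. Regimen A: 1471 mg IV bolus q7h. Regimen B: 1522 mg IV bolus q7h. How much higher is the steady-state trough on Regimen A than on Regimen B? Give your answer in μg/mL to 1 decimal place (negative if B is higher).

-0.3 μg/mL

Regimen A: f = (1/2)^(7/5) ≈ 0.3789; Cmin,ss = (1471/109)·f/(1−f) ≈ 8.233 μg/mL.
Regimen B: f = (1/2)^(7/5) ≈ 0.3789; Cmin,ss = (1522/109)·f/(1−f) ≈ 8.518 μg/mL.
Difference ≈ 8.233 − 8.518 ≈ -0.285 μg/mL.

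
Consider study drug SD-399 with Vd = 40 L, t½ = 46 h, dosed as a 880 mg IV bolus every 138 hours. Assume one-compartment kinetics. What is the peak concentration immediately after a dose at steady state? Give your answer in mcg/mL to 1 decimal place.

25.1 mcg/mL

The dosing interval is 3 half-lives, so f = 2^(−3) = 0.125.
At steady state, R = 1/(1 − 0.125) = 8/7.
Single-dose peak C₀ = D/Vd = 880/40 = 22 mcg/mL.
Steady-state peak Cmax,ss = C₀·R = 22 × 8/7 ≈ 25.143 mcg/mL.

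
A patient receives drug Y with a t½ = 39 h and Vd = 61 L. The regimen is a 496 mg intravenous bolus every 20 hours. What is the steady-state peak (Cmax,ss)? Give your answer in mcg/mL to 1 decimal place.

k = ln2/t½ = ln2/39 ≈ 0.017773 h⁻¹; fraction remaining f = e^(−kτ) = e^(−0.017773×20) ≈ 0.7009.
Accumulation ratio R = 1/(1 − f) ≈ 1/0.2991 ≈ 3.3434.
Each bolus raises the concentration by D/Vd = 496/61 ≈ 8.131 mcg/mL.
Steady-state peak Cmax,ss = C₀·R ≈ 8.131 × 3.3434 ≈ 27.185 mcg/mL.

27.2 mcg/mL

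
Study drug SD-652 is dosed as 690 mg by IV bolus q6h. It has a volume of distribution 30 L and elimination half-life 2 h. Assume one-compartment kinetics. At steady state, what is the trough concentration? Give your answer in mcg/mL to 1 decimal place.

The dosing interval is 3 half-lives, so f = 2^(−3) = 0.125.
At steady state, R = 1/(1 − 0.125) = 8/7.
Single-dose peak C₀ = D/Vd = 690/30 = 23 mcg/mL.
Steady-state peak Cmax,ss = C₀·R = 23 × 8/7 ≈ 26.286 mcg/mL.
Steady-state trough Cmin,ss = Cmax,ss·f ≈ 26.286 × 0.125 ≈ 3.286 mcg/mL.

3.3 mcg/mL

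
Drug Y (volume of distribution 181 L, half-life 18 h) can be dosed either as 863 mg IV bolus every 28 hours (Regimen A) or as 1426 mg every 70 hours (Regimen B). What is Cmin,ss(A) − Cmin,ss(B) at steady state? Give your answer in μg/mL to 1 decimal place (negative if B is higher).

Regimen A: f = (1/2)^(28/18) ≈ 0.3402; Cmin,ss = (863/181)·f/(1−f) ≈ 2.458 μg/mL.
Regimen B: f = (1/2)^(70/18) ≈ 0.0675; Cmin,ss = (1426/181)·f/(1−f) ≈ 0.570 μg/mL.
Difference ≈ 2.458 − 0.570 ≈ 1.888 μg/mL.

1.9 μg/mL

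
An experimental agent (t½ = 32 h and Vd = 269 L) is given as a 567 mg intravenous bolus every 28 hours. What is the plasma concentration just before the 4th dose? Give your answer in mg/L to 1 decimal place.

f = (1/2)^(τ/t½) = (1/2)^(28/32) ≈ 0.5453.
C₀ = D/Vd = 567/269 ≈ 2.108 mg/L.
Before the 4th dose, 3 doses have been given. Superposition: Cmin = C₀·(f + f² + … + f^3).
≈ 2.108 × (0.5453 + 0.2974 + 0.1621) ≈ 2.108 × 1.0048 ≈ 2.118 mg/L.

2.1 mg/L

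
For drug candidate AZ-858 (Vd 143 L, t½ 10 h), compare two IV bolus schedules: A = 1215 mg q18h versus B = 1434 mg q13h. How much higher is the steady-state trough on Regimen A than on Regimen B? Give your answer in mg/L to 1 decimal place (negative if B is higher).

Regimen A: f = (1/2)^(18/10) ≈ 0.2872; Cmin,ss = (1215/143)·f/(1−f) ≈ 3.423 mg/L.
Regimen B: f = (1/2)^(13/10) ≈ 0.4061; Cmin,ss = (1434/143)·f/(1−f) ≈ 6.857 mg/L.
Difference ≈ 3.423 − 6.857 ≈ -3.434 mg/L.

-3.4 mg/L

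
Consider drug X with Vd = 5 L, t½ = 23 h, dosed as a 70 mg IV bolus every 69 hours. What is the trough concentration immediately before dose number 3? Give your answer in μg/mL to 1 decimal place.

2.0 μg/mL

f = (1/2)^(τ/t½) = (1/2)^(69/23) ≈ 0.1250.
C₀ = D/Vd = 70/5 ≈ 14.000 μg/mL.
Before the 3rd dose, 2 doses have been given. Superposition: Cmin = C₀·(f + f²).
≈ 14.000 × (0.1250 + 0.0156) ≈ 14.000 × 0.1406 ≈ 1.968 μg/mL.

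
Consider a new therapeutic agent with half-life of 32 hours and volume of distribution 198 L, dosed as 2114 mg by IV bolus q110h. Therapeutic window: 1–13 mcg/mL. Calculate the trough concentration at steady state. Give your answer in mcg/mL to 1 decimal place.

k = ln2/t½ = ln2/32 ≈ 0.021661 h⁻¹; fraction remaining f = e^(−kτ) = e^(−0.021661×110) ≈ 0.0923.
Accumulation ratio R = 1/(1 − f) ≈ 1/0.9077 ≈ 1.1017.
Each bolus raises the concentration by D/Vd = 2114/198 ≈ 10.677 mcg/mL.
Cmax,ss = C₀/(1 − f) ≈ 10.677/0.9077 ≈ 11.763 mcg/mL.
One interval later, Cmin,ss = Cmax,ss·e^(−kτ) ≈ 11.763 × 0.0923 ≈ 1.086 mcg/mL.
Trough 1.1 mcg/mL vs MEC 1 mcg/mL: adequate.

1.1 mcg/mL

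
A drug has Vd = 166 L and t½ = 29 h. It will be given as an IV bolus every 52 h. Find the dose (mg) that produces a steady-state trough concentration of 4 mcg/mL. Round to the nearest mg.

τ/t½ = 52/29 ≈ 1.7931, so f = (1/2)^(52/29) ≈ 0.288551.
Cmin,ss = (D/Vd)·f/(1−f), so D = Cmin,ss·Vd·(1−f)/f.
D = 4 × 166 × (1−f)/f ≈ 4 × 166 × 2.46559 ≈ 1637.15 mg.

1637 mg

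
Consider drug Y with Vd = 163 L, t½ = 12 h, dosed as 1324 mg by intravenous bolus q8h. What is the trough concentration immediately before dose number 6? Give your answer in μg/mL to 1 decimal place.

f = (1/2)^(τ/t½) = (1/2)^(8/12) ≈ 0.6300.
C₀ = D/Vd = 1324/163 ≈ 8.123 μg/mL.
Before the 6th dose, 5 doses have been given. Superposition: Cmin = C₀·(f + f² + … + f^5).
≈ 8.123 × (0.6300 + 0.3969 + 0.2500 + 0.1575 + 0.0992) ≈ 8.123 × 1.5336 ≈ 12.457 μg/mL.

12.5 μg/mL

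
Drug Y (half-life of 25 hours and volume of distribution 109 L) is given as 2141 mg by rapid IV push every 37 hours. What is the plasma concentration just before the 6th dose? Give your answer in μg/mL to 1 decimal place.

f = (1/2)^(τ/t½) = (1/2)^(37/25) ≈ 0.3585.
C₀ = D/Vd = 2141/109 ≈ 19.642 μg/mL.
Before the 6th dose, 5 doses have been given. Superposition: Cmin = C₀·(f + f² + … + f^5).
≈ 19.642 × (0.3585 + 0.1285 + 0.0461 + 0.0165 + 0.0059) ≈ 19.642 × 0.5555 ≈ 10.911 μg/mL.

10.9 μg/mL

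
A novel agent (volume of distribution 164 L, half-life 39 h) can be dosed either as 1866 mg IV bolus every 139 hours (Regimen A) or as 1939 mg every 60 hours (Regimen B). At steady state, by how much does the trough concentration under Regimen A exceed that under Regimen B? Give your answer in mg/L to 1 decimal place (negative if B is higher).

Regimen A: f = (1/2)^(139/39) ≈ 0.0845; Cmin,ss = (1866/164)·f/(1−f) ≈ 1.050 mg/L.
Regimen B: f = (1/2)^(60/39) ≈ 0.3443; Cmin,ss = (1939/164)·f/(1−f) ≈ 6.208 mg/L.
Difference ≈ 1.050 − 6.208 ≈ -5.158 mg/L.

-5.2 mg/L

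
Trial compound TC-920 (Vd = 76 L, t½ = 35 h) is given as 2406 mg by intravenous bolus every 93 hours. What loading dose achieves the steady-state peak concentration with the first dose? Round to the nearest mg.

f = (1/2)^(93/35) ≈ 0.158533; accumulation ratio R = 1/(1−f) ≈ 1.18840.
Loading dose to hit Cmax,ss on first dose: D_load = D_maint·R ≈ 2406 × 1.18840 ≈ 2859.29 mg.

2859 mg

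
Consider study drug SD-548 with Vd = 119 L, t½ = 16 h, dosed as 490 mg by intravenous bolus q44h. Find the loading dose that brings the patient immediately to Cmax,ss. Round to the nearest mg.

576 mg

f = (1/2)^(44/16) ≈ 0.148651; accumulation ratio R = 1/(1−f) ≈ 1.17461.
Loading dose to hit Cmax,ss on first dose: D_load = D_maint·R ≈ 490 × 1.17461 ≈ 575.56 mg.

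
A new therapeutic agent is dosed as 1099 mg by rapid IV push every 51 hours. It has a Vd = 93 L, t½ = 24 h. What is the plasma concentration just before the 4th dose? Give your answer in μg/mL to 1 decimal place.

f = (1/2)^(τ/t½) = (1/2)^(51/24) ≈ 0.2293.
C₀ = D/Vd = 1099/93 ≈ 11.817 μg/mL.
Before the 4th dose, 3 doses have been given. Superposition: Cmin = C₀·(f + f² + … + f^3).
≈ 11.817 × (0.2293 + 0.0526 + 0.0121) ≈ 11.817 × 0.2940 ≈ 3.474 μg/mL.

3.5 μg/mL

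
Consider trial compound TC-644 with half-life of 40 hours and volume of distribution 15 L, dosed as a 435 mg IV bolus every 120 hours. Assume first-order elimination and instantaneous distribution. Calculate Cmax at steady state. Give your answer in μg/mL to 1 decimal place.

33.1 μg/mL

The dosing interval is 3 half-lives, so f = 2^(−3) = 0.125.
At steady state, R = 1/(1 − 0.125) = 8/7.
Single-dose peak C₀ = D/Vd = 435/15 = 29 μg/mL.
Steady-state peak Cmax,ss = C₀·R = 29 × 8/7 ≈ 33.143 μg/mL.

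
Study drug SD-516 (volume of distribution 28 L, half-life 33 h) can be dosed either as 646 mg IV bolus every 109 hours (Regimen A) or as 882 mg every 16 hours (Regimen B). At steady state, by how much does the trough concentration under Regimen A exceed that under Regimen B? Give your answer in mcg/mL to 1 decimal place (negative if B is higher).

Regimen A: f = (1/2)^(109/33) ≈ 0.1013; Cmin,ss = (646/28)·f/(1−f) ≈ 2.601 mcg/mL.
Regimen B: f = (1/2)^(16/33) ≈ 0.7146; Cmin,ss = (882/28)·f/(1−f) ≈ 78.871 mcg/mL.
Difference ≈ 2.601 − 78.871 ≈ -76.270 mcg/mL.

-76.3 mcg/mL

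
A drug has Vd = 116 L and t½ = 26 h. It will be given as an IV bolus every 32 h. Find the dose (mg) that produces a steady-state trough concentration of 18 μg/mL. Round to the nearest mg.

2812 mg

τ/t½ = 32/26 ≈ 1.2308, so f = (1/2)^(32/26) ≈ 0.426090.
Cmin,ss = (D/Vd)·f/(1−f), so D = Cmin,ss·Vd·(1−f)/f.
D = 18 × 116 × (1−f)/f ≈ 18 × 116 × 1.34692 ≈ 2812.37 mg.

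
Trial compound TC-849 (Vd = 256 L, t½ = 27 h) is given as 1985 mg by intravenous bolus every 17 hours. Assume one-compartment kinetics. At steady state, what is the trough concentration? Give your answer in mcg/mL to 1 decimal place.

14.2 mcg/mL

Over one 17-h interval, 17/27 ≈ 0.62963 half-lives elapse, leaving f ≈ 0.6463 of each dose.
At steady state, accumulation factor R = 1/(1 − e^(−kτ)) ≈ 2.8273.
Single-dose peak C₀ = D/Vd = 1985/256 ≈ 7.754 mcg/mL.
Cmax,ss = C₀/(1 − f) ≈ 7.754/0.3537 ≈ 21.923 mcg/mL.
One interval later, Cmin,ss = Cmax,ss·e^(−kτ) ≈ 21.923 × 0.6463 ≈ 14.169 mcg/mL.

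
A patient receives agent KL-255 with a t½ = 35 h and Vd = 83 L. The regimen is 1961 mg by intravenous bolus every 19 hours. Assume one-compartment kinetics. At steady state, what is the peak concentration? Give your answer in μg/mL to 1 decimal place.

75.3 μg/mL

k = ln2/t½ = ln2/35 ≈ 0.019804 h⁻¹; fraction remaining f = e^(−kτ) = e^(−0.019804×19) ≈ 0.6864.
Accumulation ratio R = 1/(1 − f) ≈ 1/0.3136 ≈ 3.1888.
Each bolus raises the concentration by D/Vd = 1961/83 ≈ 23.627 μg/mL.
Cmax,ss = C₀/(1 − f) ≈ 23.627/0.3136 ≈ 75.341 μg/mL.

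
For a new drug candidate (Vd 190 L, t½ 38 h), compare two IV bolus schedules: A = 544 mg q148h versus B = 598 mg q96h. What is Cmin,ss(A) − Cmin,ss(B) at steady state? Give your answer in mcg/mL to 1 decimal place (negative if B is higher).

Regimen A: f = (1/2)^(148/38) ≈ 0.0672; Cmin,ss = (544/190)·f/(1−f) ≈ 0.206 mcg/mL.
Regimen B: f = (1/2)^(96/38) ≈ 0.1736; Cmin,ss = (598/190)·f/(1−f) ≈ 0.661 mcg/mL.
Difference ≈ 0.206 − 0.661 ≈ -0.455 mcg/mL.

-0.5 mcg/mL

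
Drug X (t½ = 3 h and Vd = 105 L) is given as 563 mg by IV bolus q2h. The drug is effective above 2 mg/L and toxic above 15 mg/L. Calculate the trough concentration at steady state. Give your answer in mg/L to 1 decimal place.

Over one 2-h interval, 2/3 ≈ 0.66667 half-lives elapse, leaving f ≈ 0.6300 of each dose.
At steady state, accumulation factor R = 1/(1 − e^(−kτ)) ≈ 2.7027.
Single-dose peak C₀ = D/Vd = 563/105 ≈ 5.362 mg/L.
Cmax,ss = C₀/(1 − f) ≈ 5.362/0.3700 ≈ 14.492 mg/L.
Steady-state trough Cmin,ss = Cmax,ss·f ≈ 14.492 × 0.6300 ≈ 9.130 mg/L.
Trough 9.1 mg/L vs MEC 2 mg/L: adequate.

9.1 mg/L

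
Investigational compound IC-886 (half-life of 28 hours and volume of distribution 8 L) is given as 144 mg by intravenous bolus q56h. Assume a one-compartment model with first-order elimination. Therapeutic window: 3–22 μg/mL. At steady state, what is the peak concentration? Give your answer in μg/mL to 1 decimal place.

τ = 56 h = 2 half-lives, so f = (1/2)^2 = 0.25.
Accumulation ratio R = 1/(1 − f) = 1/0.75 = 4/3.
Single-dose peak C₀ = D/Vd = 144/8 = 18 μg/mL.
Steady-state peak Cmax,ss = C₀·R = 18 × 4/3 ≈ 24.000 μg/mL.
Peak 24.0 μg/mL vs MTC 22 μg/mL: exceeds toxic threshold.

24.0 μg/mL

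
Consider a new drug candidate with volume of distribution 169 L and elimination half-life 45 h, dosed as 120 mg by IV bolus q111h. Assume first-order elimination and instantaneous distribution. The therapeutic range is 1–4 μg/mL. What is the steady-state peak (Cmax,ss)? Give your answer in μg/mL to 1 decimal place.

τ/t½ = 111/45 ≈ 2.4667, so fraction remaining f = (1/2)^(111/45) ≈ 0.1809.
At steady state, accumulation factor R = 1/(1 − e^(−kτ)) ≈ 1.2209.
Each bolus raises the concentration by D/Vd = 120/169 ≈ 0.710 μg/mL.
Steady-state peak Cmax,ss = C₀·R ≈ 0.710 × 1.2209 ≈ 0.867 μg/mL.
Peak 0.9 μg/mL vs MTC 4 μg/mL: below toxic threshold.

0.9 μg/mL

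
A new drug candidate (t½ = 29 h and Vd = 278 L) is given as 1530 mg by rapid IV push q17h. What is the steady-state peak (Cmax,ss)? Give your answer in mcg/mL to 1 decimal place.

τ/t½ = 17/29 ≈ 0.58621, so fraction remaining f = (1/2)^(17/29) ≈ 0.6661.
At steady state, accumulation factor R = 1/(1 − e^(−kτ)) ≈ 2.9949.
Single-dose peak C₀ = D/Vd = 1530/278 ≈ 5.504 mcg/mL.
Steady-state peak Cmax,ss = C₀·R ≈ 5.504 × 2.9949 ≈ 16.484 mcg/mL.

16.5 mcg/mL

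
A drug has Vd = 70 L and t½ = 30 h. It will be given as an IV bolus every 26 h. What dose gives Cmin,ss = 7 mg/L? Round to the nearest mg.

403 mg

τ/t½ = 26/30 ≈ 0.86667, so f = (1/2)^(26/30) ≈ 0.548412.
Cmin,ss = (D/Vd)·f/(1−f), so D = Cmin,ss·Vd·(1−f)/f.
D = 7 × 70 × (1−f)/f ≈ 7 × 70 × 0.82345 ≈ 403.49 mg.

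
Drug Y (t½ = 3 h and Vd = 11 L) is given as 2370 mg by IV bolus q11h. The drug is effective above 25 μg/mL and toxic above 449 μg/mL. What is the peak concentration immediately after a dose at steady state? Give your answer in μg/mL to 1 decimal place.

τ/t½ = 11/3 ≈ 3.6667, so fraction remaining f = (1/2)^(11/3) ≈ 0.0787.
Accumulation ratio R = 1/(1 − f) ≈ 1/0.9213 ≈ 1.0854.
Single-dose peak C₀ = D/Vd = 2370/11 ≈ 215.455 μg/mL.
Cmax,ss = C₀/(1 − f) ≈ 215.455/0.9213 ≈ 233.860 μg/mL.
Peak 233.9 μg/mL vs MTC 449 μg/mL: below toxic threshold.

233.9 μg/mL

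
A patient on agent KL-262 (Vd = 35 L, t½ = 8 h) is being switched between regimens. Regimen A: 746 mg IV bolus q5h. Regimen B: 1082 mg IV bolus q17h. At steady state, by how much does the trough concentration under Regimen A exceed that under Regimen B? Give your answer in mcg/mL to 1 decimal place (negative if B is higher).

30.1 mcg/mL

Regimen A: f = (1/2)^(5/8) ≈ 0.6484; Cmin,ss = (746/35)·f/(1−f) ≈ 39.307 mcg/mL.
Regimen B: f = (1/2)^(17/8) ≈ 0.2293; Cmin,ss = (1082/35)·f/(1−f) ≈ 9.198 mcg/mL.
Difference ≈ 39.307 − 9.198 ≈ 30.109 mcg/mL.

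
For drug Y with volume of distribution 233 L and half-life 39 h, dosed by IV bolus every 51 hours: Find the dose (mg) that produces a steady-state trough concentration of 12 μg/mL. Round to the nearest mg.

4125 mg

τ/t½ = 51/39 ≈ 1.3077, so f = (1/2)^(51/39) ≈ 0.403967.
Cmin,ss = (D/Vd)·f/(1−f), so D = Cmin,ss·Vd·(1−f)/f.
D = 12 × 233 × (1−f)/f ≈ 12 × 233 × 1.47545 ≈ 4125.36 mg.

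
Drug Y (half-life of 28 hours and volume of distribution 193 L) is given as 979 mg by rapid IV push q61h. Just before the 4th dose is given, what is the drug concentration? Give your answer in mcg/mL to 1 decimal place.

f = (1/2)^(τ/t½) = (1/2)^(61/28) ≈ 0.2209.
C₀ = D/Vd = 979/193 ≈ 5.073 mcg/mL.
Before the 4th dose, 3 doses have been given. Superposition: Cmin = C₀·(f + f² + … + f^3).
≈ 5.073 × (0.2209 + 0.0488 + 0.0108) ≈ 5.073 × 0.2805 ≈ 1.423 mcg/mL.

1.4 mcg/mL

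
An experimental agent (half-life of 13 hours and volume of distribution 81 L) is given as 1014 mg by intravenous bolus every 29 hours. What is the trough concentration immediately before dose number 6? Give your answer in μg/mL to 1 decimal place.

3.4 μg/mL

f = (1/2)^(τ/t½) = (1/2)^(29/13) ≈ 0.2130.
C₀ = D/Vd = 1014/81 ≈ 12.519 μg/mL.
Before the 6th dose, 5 doses have been given. Superposition: Cmin = C₀·(f + f² + … + f^5).
≈ 12.519 × (0.2130 + 0.0454 + 0.0097 + 0.0021 + 0.0004) ≈ 12.519 × 0.2706 ≈ 3.388 μg/mL.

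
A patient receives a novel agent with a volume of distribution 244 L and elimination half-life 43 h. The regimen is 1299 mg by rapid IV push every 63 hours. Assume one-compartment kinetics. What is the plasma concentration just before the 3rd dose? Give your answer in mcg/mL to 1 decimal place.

2.6 mcg/mL

f = (1/2)^(τ/t½) = (1/2)^(63/43) ≈ 0.3622.
C₀ = D/Vd = 1299/244 ≈ 5.324 mcg/mL.
Before the 3rd dose, 2 doses have been given. Superposition: Cmin = C₀·(f + f²).
≈ 5.324 × (0.3622 + 0.1312) ≈ 5.324 × 0.4934 ≈ 2.627 mcg/mL.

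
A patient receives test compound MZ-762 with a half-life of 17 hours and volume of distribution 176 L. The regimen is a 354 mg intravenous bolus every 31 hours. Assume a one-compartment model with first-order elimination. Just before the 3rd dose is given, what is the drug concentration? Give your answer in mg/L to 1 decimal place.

0.7 mg/L

f = (1/2)^(τ/t½) = (1/2)^(31/17) ≈ 0.2825.
C₀ = D/Vd = 354/176 ≈ 2.011 mg/L.
Before the 3rd dose, 2 doses have been given. Superposition: Cmin = C₀·(f + f²).
≈ 2.011 × (0.2825 + 0.0798) ≈ 2.011 × 0.3623 ≈ 0.729 mg/L.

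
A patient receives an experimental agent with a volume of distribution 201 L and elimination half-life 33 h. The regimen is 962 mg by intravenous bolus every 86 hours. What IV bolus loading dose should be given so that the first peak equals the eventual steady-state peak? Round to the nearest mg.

f = (1/2)^(86/33) ≈ 0.164247; accumulation ratio R = 1/(1−f) ≈ 1.19653.
Loading dose to hit Cmax,ss on first dose: D_load = D_maint·R ≈ 962 × 1.19653 ≈ 1151.06 mg.

1151 mg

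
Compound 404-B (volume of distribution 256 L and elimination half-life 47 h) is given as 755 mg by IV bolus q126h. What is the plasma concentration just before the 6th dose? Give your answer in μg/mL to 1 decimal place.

f = (1/2)^(τ/t½) = (1/2)^(126/47) ≈ 0.1559.
C₀ = D/Vd = 755/256 ≈ 2.949 μg/mL.
Before the 6th dose, 5 doses have been given. Superposition: Cmin = C₀·(f + f² + … + f^5).
≈ 2.949 × (0.1559 + 0.0243 + 0.0038 + 0.0006 + 0.0001) ≈ 2.949 × 0.1847 ≈ 0.545 μg/mL.

0.5 μg/mL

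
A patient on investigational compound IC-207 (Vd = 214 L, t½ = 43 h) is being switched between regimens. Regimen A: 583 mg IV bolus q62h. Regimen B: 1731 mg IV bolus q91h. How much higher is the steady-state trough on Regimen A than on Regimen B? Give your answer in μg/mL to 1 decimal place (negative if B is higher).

Regimen A: f = (1/2)^(62/43) ≈ 0.3681; Cmin,ss = (583/214)·f/(1−f) ≈ 1.587 μg/mL.
Regimen B: f = (1/2)^(91/43) ≈ 0.2306; Cmin,ss = (1731/214)·f/(1−f) ≈ 2.424 μg/mL.
Difference ≈ 1.587 − 2.424 ≈ -0.837 μg/mL.

-0.8 μg/mL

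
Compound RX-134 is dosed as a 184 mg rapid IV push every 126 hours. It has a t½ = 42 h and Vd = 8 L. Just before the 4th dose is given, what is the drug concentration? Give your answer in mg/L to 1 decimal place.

f = (1/2)^(τ/t½) = (1/2)^(126/42) ≈ 0.1250.
C₀ = D/Vd = 184/8 ≈ 23.000 mg/L.
Before the 4th dose, 3 doses have been given. Superposition: Cmin = C₀·(f + f² + … + f^3).
≈ 23.000 × (0.1250 + 0.0156 + 0.0020) ≈ 23.000 × 0.1426 ≈ 3.280 mg/L.

3.3 mg/L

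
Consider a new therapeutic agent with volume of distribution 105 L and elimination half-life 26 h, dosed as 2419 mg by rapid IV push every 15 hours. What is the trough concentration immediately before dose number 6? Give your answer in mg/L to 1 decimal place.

40.5 mg/L

f = (1/2)^(τ/t½) = (1/2)^(15/26) ≈ 0.6704.
C₀ = D/Vd = 2419/105 ≈ 23.038 mg/L.
Before the 6th dose, 5 doses have been given. Superposition: Cmin = C₀·(f + f² + … + f^5).
≈ 23.038 × (0.6704 + 0.4494 + 0.3013 + 0.2020 + 0.1354) ≈ 23.038 × 1.7585 ≈ 40.512 mg/L.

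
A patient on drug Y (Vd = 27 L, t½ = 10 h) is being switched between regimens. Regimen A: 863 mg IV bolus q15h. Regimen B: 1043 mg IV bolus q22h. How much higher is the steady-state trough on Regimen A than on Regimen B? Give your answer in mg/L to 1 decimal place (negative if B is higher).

Regimen A: f = (1/2)^(15/10) ≈ 0.3536; Cmin,ss = (863/27)·f/(1−f) ≈ 17.485 mg/L.
Regimen B: f = (1/2)^(22/10) ≈ 0.2176; Cmin,ss = (1043/27)·f/(1−f) ≈ 10.744 mg/L.
Difference ≈ 17.485 − 10.744 ≈ 6.741 mg/L.

6.7 mg/L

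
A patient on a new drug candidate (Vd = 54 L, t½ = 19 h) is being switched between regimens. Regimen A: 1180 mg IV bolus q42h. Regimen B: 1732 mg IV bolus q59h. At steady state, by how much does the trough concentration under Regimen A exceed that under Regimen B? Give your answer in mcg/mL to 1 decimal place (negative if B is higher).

Regimen A: f = (1/2)^(42/19) ≈ 0.2161; Cmin,ss = (1180/54)·f/(1−f) ≈ 6.024 mcg/mL.
Regimen B: f = (1/2)^(59/19) ≈ 0.1162; Cmin,ss = (1732/54)·f/(1−f) ≈ 4.217 mcg/mL.
Difference ≈ 6.024 − 4.217 ≈ 1.807 mcg/mL.

1.8 mcg/mL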